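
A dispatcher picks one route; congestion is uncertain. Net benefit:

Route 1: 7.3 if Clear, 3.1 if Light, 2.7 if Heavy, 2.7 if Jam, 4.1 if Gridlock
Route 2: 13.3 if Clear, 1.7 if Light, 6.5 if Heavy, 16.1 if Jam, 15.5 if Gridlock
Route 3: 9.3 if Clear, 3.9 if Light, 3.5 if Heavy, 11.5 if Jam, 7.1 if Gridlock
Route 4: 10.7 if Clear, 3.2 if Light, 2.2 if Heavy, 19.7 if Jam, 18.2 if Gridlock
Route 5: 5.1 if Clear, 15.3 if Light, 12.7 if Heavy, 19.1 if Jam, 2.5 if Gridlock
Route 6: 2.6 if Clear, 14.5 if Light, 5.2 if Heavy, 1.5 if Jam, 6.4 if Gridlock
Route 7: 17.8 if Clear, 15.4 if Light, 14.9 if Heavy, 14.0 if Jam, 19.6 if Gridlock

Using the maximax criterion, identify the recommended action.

Row maxima: Route 1=7.3, Route 2=16.1, Route 3=11.5, Route 4=19.7, Route 5=19.1, Route 6=14.5, Route 7=19.6
Best best-case = 19.7 → Route 4.

Route 4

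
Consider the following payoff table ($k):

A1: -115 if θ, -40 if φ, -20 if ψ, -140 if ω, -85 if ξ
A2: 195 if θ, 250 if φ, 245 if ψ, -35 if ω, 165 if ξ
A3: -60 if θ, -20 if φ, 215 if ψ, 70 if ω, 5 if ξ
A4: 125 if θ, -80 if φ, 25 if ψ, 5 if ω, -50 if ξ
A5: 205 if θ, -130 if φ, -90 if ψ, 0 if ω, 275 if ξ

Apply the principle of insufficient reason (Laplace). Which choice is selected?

Row averages: A1=-80, A2=164, A3=42, A4=5, A5=52
Highest average = 164 → A2.

A2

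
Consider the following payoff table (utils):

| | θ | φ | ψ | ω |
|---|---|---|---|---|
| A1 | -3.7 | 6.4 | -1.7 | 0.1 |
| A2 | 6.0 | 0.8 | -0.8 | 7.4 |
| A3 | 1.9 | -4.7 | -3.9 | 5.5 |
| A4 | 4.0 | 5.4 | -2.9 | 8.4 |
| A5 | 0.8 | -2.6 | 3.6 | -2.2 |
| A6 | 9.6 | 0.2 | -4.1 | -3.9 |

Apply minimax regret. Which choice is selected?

Column bests: θ=9.6, φ=6.4, ψ=3.6, ω=8.4.
A1 regrets: 13.3, 0.0, 5.3, 8.3 → max 13.3
A2 regrets: 3.6, 5.6, 4.4, 1.0 → max 5.6
A3 regrets: 7.7, 11.1, 7.5, 2.9 → max 11.1
A4 regrets: 5.6, 1.0, 6.5, 0.0 → max 6.5
A5 regrets: 8.8, 9.0, 0.0, 10.6 → max 10.6
A6 regrets: 0.0, 6.2, 7.7, 12.3 → max 12.3
Smallest max regret = 5.6 → A2.

A2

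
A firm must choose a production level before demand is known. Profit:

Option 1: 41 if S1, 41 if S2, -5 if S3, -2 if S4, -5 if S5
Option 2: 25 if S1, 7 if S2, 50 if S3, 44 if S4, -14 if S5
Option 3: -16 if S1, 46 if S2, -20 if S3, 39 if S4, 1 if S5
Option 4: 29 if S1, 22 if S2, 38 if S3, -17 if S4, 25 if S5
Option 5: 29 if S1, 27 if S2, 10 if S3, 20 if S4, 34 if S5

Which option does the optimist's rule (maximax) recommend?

Row maxima: Option 1=41, Option 2=50, Option 3=46, Option 4=38, Option 5=34
Best best-case = 50 → Option 2.

Option 2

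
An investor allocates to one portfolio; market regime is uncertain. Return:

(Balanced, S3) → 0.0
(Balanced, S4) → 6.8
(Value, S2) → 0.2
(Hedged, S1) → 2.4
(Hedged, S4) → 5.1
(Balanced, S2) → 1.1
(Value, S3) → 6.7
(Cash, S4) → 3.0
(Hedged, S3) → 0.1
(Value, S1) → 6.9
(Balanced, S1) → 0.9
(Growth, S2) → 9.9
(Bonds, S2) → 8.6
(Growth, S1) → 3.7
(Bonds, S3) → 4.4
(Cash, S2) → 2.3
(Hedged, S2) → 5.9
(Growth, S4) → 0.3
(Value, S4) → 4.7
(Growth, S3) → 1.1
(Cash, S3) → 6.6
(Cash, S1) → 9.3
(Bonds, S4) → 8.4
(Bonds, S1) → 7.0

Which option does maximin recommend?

Bonds

Row minima: Value=0.2, Balanced=0.0, Cash=2.3, Hedged=0.1, Growth=0.3, Bonds=4.4
Best worst-case = 4.4 → Bonds.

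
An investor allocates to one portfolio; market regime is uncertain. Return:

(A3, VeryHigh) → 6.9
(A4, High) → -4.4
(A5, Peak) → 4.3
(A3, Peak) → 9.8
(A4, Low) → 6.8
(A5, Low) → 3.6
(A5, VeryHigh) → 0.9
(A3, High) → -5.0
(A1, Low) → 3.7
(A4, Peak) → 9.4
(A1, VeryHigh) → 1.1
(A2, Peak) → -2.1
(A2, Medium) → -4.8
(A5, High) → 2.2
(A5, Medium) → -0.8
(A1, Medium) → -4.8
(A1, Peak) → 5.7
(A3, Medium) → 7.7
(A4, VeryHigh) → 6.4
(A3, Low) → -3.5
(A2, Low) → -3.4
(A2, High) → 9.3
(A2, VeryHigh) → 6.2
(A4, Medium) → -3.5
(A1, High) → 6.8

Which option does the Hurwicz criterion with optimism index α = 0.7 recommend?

A1: 0.7·6.8 + 0.3·(-4.8) = 3.32
A2: 0.7·9.3 + 0.3·(-4.8) = 5.07
A3: 0.7·9.8 + 0.3·(-5.0) = 5.36
A4: 0.7·9.4 + 0.3·(-4.4) = 5.26
A5: 0.7·4.3 + 0.3·(-0.8) = 2.77
Highest Hurwicz score = 5.36 → A3.

A3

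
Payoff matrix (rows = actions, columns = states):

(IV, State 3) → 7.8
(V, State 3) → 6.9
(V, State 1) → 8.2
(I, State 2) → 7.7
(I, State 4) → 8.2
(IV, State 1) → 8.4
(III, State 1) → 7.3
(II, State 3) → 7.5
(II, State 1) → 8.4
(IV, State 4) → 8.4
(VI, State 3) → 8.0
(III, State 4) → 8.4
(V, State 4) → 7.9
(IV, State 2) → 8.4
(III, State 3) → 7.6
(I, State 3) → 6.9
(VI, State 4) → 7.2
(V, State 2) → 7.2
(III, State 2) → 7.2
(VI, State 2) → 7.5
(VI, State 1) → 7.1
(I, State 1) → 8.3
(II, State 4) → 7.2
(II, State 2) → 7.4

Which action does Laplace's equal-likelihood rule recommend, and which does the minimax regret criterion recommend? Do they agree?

laplace → IV; minimax regret → IV (agree)

Row averages: I=7.775, II=7.625, III=7.625, IV=8.25, V=7.55, VI=7.45
Highest average = 8.25 → IV.
Column bests: State 1=8.4, State 2=8.4, State 3=8.0, State 4=8.4.
I regrets: 0.1, 0.7, 1.1, 0.2 → max 1.1
II regrets: 0.0, 1.0, 0.5, 1.2 → max 1.2
III regrets: 1.1, 1.2, 0.4, 0.0 → max 1.2
IV regrets: 0.0, 0.0, 0.2, 0.0 → max 0.2
V regrets: 0.2, 1.2, 1.1, 0.5 → max 1.2
VI regrets: 1.3, 0.9, 0.0, 1.2 → max 1.3
Smallest max regret = 0.2 → IV.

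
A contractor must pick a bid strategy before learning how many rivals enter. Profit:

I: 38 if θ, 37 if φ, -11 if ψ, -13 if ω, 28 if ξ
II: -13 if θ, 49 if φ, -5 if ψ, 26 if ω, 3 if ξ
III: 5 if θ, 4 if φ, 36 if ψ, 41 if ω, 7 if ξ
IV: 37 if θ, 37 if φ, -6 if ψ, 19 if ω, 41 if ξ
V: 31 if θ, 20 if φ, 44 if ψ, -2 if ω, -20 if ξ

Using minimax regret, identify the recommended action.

III

Column bests: θ=38, φ=49, ψ=44, ω=41, ξ=41.
I regrets: 0, 12, 55, 54, 13 → max 55
II regrets: 51, 0, 49, 15, 38 → max 51
III regrets: 33, 45, 8, 0, 34 → max 45
IV regrets: 1, 12, 50, 22, 0 → max 50
V regrets: 7, 29, 0, 43, 61 → max 61
Smallest max regret = 45 → III.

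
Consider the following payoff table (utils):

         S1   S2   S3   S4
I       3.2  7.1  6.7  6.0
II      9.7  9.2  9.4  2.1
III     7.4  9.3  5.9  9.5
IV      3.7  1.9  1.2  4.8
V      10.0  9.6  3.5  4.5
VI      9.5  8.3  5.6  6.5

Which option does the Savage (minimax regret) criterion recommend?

III

Column bests: S1=10.0, S2=9.6, S3=9.4, S4=9.5.
I regrets: 6.8, 2.5, 2.7, 3.5 → max 6.8
II regrets: 0.3, 0.4, 0.0, 7.4 → max 7.4
III regrets: 2.6, 0.3, 3.5, 0.0 → max 3.5
IV regrets: 6.3, 7.7, 8.2, 4.7 → max 8.2
V regrets: 0.0, 0.0, 5.9, 5.0 → max 5.9
VI regrets: 0.5, 1.3, 3.8, 3.0 → max 3.8
Smallest max regret = 3.5 → III.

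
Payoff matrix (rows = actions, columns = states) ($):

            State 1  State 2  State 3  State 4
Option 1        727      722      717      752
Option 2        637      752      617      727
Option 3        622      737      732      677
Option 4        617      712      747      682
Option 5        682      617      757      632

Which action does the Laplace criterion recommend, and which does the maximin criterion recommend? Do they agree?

laplace → Option 1; maximin → Option 1 (agree)

Row averages: Option 1=729.5, Option 2=683.25, Option 3=692, Option 4=689.5, Option 5=672
Highest average = 729.5 → Option 1.
Row minima: Option 1=717, Option 2=617, Option 3=622, Option 4=617, Option 5=617
Best worst-case = 717 → Option 1.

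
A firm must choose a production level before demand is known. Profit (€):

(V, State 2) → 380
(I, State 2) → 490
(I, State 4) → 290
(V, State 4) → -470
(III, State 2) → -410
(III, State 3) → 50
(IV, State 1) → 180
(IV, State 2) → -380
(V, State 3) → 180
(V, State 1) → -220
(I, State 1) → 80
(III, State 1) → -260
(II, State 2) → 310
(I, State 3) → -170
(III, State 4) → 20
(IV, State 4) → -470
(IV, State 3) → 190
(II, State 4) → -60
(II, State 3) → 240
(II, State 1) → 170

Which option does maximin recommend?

II

Row minima: I=-170, II=-60, III=-410, IV=-470, V=-470
Best worst-case = -60 → II.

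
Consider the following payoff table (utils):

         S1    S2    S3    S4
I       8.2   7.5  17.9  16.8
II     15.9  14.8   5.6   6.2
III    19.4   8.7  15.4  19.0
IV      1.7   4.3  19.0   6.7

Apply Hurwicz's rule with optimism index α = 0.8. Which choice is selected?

III

I: 0.8·17.9 + 0.2·7.5 = 15.82
II: 0.8·15.9 + 0.2·5.6 = 13.84
III: 0.8·19.4 + 0.2·8.7 = 17.26
IV: 0.8·19.0 + 0.2·1.7 = 15.54
Highest Hurwicz score = 17.26 → III.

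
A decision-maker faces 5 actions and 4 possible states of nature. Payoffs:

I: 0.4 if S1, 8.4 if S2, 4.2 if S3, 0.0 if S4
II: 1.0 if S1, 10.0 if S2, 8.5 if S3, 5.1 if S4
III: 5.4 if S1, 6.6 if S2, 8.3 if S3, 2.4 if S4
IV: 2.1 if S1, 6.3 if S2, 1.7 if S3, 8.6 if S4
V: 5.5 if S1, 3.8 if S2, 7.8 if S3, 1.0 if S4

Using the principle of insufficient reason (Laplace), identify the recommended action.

II

Row averages: I=3.25, II=6.15, III=5.675, IV=4.675, V=4.525
Highest average = 6.15 → II.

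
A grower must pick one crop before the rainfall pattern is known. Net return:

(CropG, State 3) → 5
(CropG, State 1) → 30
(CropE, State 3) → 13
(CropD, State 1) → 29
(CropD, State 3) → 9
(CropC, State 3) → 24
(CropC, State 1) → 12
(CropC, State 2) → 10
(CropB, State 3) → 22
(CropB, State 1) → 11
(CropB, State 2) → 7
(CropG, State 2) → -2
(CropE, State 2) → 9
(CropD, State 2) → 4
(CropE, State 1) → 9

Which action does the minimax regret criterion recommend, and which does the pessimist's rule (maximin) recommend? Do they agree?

Column bests: State 1=30, State 2=10, State 3=24.
CropC regrets: 18, 0, 0 → max 18
CropG regrets: 0, 12, 19 → max 19
CropE regrets: 21, 1, 11 → max 21
CropB regrets: 19, 3, 2 → max 19
CropD regrets: 1, 6, 15 → max 15
Smallest max regret = 15 → CropD.
Row minima: CropC=10, CropG=-2, CropE=9, CropB=7, CropD=4
Best worst-case = 10 → CropC.

minimax regret → CropD; maximin → CropC (disagree)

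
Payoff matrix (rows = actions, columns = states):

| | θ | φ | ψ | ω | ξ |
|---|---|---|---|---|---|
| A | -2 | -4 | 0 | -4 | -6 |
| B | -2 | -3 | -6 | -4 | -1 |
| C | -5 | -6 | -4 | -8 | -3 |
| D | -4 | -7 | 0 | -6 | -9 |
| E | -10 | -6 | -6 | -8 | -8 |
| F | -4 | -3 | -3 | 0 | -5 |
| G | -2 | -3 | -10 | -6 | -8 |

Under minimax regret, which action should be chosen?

Column bests: θ=-2, φ=-3, ψ=0, ω=0, ξ=-1.
A regrets: 0, 1, 0, 4, 5 → max 5
B regrets: 0, 0, 6, 4, 0 → max 6
C regrets: 3, 3, 4, 8, 2 → max 8
D regrets: 2, 4, 0, 6, 8 → max 8
E regrets: 8, 3, 6, 8, 7 → max 8
F regrets: 2, 0, 3, 0, 4 → max 4
G regrets: 0, 0, 10, 6, 7 → max 10
Smallest max regret = 4 → F.

F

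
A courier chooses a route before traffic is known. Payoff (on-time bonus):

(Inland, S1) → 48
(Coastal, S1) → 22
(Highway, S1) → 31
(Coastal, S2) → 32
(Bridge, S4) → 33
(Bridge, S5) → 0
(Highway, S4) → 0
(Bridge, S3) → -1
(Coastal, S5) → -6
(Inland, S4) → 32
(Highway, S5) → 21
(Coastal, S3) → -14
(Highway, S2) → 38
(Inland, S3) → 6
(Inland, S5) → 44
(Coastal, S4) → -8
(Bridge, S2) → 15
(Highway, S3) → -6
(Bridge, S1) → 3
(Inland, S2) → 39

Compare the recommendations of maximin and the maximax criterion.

maximin → Inland; maximax → Inland (agree)

Row minima: Highway=-6, Bridge=-1, Coastal=-14, Inland=6
Best worst-case = 6 → Inland.
Row maxima: Highway=38, Bridge=33, Coastal=32, Inland=48
Best best-case = 48 → Inland.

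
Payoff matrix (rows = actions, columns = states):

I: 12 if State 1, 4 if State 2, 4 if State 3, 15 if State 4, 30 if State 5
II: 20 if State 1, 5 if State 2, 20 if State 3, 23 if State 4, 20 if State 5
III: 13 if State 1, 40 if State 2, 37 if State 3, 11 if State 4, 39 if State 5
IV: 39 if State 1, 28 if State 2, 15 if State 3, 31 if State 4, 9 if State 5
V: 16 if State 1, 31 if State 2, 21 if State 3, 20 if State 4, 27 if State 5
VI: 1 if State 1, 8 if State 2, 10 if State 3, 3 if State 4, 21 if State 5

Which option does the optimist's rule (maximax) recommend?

III

Row maxima: I=30, II=23, III=40, IV=39, V=31, VI=21
Best best-case = 40 → III.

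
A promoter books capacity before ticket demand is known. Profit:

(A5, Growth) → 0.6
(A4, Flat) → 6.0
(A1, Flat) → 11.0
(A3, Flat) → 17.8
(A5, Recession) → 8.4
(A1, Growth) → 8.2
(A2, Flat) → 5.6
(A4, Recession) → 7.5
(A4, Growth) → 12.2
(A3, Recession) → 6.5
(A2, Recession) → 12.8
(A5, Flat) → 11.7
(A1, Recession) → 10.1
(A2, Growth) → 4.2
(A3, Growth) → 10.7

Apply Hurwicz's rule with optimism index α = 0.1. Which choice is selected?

A1

A1: 0.1·11.0 + 0.9·8.2 = 8.48
A2: 0.1·12.8 + 0.9·4.2 = 5.06
A3: 0.1·17.8 + 0.9·6.5 = 7.63
A4: 0.1·12.2 + 0.9·6.0 = 6.62
A5: 0.1·11.7 + 0.9·0.6 = 1.71
Highest Hurwicz score = 8.48 → A1.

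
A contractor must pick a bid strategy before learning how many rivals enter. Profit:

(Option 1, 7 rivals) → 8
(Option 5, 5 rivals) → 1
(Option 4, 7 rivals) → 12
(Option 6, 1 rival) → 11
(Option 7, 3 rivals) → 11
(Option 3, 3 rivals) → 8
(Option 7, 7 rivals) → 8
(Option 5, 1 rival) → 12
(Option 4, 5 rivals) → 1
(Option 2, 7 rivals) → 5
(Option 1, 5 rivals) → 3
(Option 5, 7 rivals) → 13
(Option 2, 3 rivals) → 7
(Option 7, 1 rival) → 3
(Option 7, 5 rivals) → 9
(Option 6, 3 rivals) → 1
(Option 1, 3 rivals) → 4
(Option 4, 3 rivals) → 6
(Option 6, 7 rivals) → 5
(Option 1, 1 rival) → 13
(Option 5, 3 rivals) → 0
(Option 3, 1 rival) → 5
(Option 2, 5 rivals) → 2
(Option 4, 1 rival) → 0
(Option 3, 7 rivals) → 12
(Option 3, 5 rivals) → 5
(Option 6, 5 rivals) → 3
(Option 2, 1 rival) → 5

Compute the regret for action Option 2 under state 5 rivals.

Best payoff under 5 rivals is 9.
Regret = 9 − 2 = 7.

7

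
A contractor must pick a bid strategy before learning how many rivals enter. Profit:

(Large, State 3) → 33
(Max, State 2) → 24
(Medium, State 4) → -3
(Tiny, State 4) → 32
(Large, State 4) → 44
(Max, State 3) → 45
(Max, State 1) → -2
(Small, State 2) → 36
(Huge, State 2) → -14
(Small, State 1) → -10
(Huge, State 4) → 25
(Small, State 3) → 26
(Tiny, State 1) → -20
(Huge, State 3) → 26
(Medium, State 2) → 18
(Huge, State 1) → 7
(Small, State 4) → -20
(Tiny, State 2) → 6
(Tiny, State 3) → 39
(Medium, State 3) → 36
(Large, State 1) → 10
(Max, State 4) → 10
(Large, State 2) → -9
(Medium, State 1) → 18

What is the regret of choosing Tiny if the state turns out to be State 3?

Best payoff under State 3 is 45.
Regret = 45 − 39 = 6.

6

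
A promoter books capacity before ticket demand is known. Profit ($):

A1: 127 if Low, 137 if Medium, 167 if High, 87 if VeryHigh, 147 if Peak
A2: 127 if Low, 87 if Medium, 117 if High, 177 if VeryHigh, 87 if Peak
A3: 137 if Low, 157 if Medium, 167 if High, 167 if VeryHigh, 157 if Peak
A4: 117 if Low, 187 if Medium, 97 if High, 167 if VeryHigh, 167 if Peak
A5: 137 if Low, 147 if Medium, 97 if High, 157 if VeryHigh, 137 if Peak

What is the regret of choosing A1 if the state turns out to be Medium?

Best payoff under Medium is 187.
Regret = 187 − 137 = 50.

50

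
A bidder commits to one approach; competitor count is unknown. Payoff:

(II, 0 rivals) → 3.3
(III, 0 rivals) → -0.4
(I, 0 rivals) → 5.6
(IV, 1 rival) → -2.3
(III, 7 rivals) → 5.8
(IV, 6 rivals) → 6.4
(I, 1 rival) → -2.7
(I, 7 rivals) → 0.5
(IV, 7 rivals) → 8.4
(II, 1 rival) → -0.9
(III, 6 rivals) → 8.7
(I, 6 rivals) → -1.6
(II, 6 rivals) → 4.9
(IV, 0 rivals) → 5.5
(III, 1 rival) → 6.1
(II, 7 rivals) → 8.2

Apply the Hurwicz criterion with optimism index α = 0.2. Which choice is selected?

III

I: 0.2·5.6 + 0.8·(-2.7) = -1.04
II: 0.2·8.2 + 0.8·(-0.9) = 0.92
III: 0.2·8.7 + 0.8·(-0.4) = 1.42
IV: 0.2·8.4 + 0.8·(-2.3) = -0.16
Highest Hurwicz score = 1.42 → III.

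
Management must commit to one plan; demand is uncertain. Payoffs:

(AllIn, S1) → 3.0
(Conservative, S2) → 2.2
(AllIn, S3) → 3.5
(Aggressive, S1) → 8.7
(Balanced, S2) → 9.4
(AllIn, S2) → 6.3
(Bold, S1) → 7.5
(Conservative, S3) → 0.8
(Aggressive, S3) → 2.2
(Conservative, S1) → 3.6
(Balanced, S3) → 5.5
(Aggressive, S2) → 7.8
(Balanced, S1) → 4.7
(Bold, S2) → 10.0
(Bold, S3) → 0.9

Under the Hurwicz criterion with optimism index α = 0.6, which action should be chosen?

Conservative: 0.6·3.6 + 0.4·0.8 = 2.48
Balanced: 0.6·9.4 + 0.4·4.7 = 7.52
Aggressive: 0.6·8.7 + 0.4·2.2 = 6.1
Bold: 0.6·10.0 + 0.4·0.9 = 6.36
AllIn: 0.6·6.3 + 0.4·3.0 = 4.98
Highest Hurwicz score = 7.52 → Balanced.

Balanced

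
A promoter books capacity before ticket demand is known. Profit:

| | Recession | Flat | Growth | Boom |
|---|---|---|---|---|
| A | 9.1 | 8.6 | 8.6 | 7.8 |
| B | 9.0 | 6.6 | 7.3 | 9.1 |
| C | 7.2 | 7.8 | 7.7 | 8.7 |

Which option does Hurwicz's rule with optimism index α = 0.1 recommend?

A: 0.1·9.1 + 0.9·7.8 = 7.93
B: 0.1·9.1 + 0.9·6.6 = 6.85
C: 0.1·8.7 + 0.9·7.2 = 7.35
Highest Hurwicz score = 7.93 → A.

A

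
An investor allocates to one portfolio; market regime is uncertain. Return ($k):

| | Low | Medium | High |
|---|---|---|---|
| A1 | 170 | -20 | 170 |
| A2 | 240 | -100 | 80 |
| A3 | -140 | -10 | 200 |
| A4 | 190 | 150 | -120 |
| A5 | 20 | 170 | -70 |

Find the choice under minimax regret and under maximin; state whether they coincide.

Column bests: Low=240, Medium=170, High=200.
A1 regrets: 70, 190, 30 → max 190
A2 regrets: 0, 270, 120 → max 270
A3 regrets: 380, 180, 0 → max 380
A4 regrets: 50, 20, 320 → max 320
A5 regrets: 220, 0, 270 → max 270
Smallest max regret = 190 → A1.
Row minima: A1=-20, A2=-100, A3=-140, A4=-120, A5=-70
Best worst-case = -20 → A1.

minimax regret → A1; maximin → A1 (agree)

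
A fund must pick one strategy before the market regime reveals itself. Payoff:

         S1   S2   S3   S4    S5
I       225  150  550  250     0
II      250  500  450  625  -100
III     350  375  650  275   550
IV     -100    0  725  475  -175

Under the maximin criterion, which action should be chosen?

Row minima: I=0, II=-100, III=275, IV=-175
Best worst-case = 275 → III.

III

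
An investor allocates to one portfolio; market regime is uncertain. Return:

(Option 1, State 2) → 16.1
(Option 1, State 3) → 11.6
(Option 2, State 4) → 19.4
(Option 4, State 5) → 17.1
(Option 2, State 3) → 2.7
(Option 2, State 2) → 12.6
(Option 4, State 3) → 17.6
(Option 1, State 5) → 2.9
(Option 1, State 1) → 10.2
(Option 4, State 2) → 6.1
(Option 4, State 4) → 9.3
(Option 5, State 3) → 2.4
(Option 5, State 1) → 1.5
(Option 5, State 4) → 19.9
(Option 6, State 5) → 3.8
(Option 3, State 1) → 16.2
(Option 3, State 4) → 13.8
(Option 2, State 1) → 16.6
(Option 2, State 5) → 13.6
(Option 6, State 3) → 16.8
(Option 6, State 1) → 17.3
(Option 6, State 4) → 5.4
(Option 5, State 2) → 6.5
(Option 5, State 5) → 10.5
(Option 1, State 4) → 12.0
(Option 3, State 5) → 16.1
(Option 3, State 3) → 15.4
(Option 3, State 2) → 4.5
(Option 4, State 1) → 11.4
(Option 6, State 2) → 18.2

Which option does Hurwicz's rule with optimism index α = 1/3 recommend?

Option 4

Option 1: 1/3·16.1 + 2/3·2.9 = 7.3
Option 2: 1/3·19.4 + 2/3·2.7 = 124/15
Option 3: 1/3·16.2 + 2/3·4.5 = 8.4
Option 4: 1/3·17.6 + 2/3·6.1 = 149/15
Option 5: 1/3·19.9 + 2/3·1.5 = 229/30
Option 6: 1/3·18.2 + 2/3·3.8 = 8.6
Highest Hurwicz score = 149/15 → Option 4.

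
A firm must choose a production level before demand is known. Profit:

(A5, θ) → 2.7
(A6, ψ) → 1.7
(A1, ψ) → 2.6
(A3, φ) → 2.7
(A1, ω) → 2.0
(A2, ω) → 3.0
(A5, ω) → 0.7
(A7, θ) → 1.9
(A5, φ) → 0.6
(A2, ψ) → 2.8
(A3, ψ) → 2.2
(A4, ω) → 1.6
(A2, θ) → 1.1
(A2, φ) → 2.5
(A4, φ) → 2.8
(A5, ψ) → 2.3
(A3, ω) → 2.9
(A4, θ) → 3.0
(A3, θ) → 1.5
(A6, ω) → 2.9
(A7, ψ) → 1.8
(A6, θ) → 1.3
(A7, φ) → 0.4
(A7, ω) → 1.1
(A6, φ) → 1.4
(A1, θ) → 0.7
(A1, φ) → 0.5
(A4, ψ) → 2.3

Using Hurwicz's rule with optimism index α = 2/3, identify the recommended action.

A4

A1: 2/3·2.6 + 1/3·0.5 = 1.9
A2: 2/3·3.0 + 1/3·1.1 = 71/30
A3: 2/3·2.9 + 1/3·1.5 = 73/30
A4: 2/3·3.0 + 1/3·1.6 = 38/15
A5: 2/3·2.7 + 1/3·0.6 = 2
A6: 2/3·2.9 + 1/3·1.3 = 71/30
A7: 2/3·1.9 + 1/3·0.4 = 1.4
Highest Hurwicz score = 38/15 → A4.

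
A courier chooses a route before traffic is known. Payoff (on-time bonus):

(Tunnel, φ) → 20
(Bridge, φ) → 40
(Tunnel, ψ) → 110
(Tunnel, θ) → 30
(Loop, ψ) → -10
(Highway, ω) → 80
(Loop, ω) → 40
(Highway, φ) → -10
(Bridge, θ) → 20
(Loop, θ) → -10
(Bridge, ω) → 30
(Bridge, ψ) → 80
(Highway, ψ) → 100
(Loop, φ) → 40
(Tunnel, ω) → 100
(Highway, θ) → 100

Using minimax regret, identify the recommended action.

Highway

Column bests: θ=100, φ=40, ψ=110, ω=100.
Loop regrets: 110, 0, 120, 60 → max 120
Bridge regrets: 80, 0, 30, 70 → max 80
Highway regrets: 0, 50, 10, 20 → max 50
Tunnel regrets: 70, 20, 0, 0 → max 70
Smallest max regret = 50 → Highway.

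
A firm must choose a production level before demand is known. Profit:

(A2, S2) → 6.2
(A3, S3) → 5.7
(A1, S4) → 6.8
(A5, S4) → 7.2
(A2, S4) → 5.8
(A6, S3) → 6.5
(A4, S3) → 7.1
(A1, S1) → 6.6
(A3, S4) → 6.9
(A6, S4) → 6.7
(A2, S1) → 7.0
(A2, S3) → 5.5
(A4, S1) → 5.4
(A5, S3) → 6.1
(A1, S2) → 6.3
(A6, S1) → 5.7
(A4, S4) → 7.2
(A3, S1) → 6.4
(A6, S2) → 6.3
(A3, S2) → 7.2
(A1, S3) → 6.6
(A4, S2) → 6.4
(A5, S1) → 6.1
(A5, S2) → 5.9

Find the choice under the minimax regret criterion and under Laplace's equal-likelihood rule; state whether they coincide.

minimax regret → A1; laplace → A1 (agree)

Column bests: S1=7.0, S2=7.2, S3=7.1, S4=7.2.
A1 regrets: 0.4, 0.9, 0.5, 0.4 → max 0.9
A2 regrets: 0.0, 1.0, 1.6, 1.4 → max 1.6
A3 regrets: 0.6, 0.0, 1.4, 0.3 → max 1.4
A4 regrets: 1.6, 0.8, 0.0, 0.0 → max 1.6
A5 regrets: 0.9, 1.3, 1.0, 0.0 → max 1.3
A6 regrets: 1.3, 0.9, 0.6, 0.5 → max 1.3
Smallest max regret = 0.9 → A1.
Row averages: A1=6.575, A2=6.125, A3=6.55, A4=6.525, A5=6.325, A6=6.3
Highest average = 6.575 → A1.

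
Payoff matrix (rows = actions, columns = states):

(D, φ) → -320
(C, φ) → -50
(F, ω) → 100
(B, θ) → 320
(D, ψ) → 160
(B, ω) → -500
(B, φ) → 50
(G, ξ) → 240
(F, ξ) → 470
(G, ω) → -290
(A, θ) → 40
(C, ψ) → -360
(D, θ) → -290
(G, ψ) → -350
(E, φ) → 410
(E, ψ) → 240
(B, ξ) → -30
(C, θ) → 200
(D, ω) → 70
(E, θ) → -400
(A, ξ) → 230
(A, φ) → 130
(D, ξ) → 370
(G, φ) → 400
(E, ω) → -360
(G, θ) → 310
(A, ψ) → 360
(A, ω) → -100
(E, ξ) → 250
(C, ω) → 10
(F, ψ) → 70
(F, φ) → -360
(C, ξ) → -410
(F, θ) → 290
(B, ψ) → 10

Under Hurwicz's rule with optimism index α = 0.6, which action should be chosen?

A: 0.6·360 + 0.4·(-100) = 176
B: 0.6·320 + 0.4·(-500) = -8
C: 0.6·200 + 0.4·(-410) = -44
D: 0.6·370 + 0.4·(-320) = 94
E: 0.6·410 + 0.4·(-400) = 86
F: 0.6·470 + 0.4·(-360) = 138
G: 0.6·400 + 0.4·(-350) = 100
Highest Hurwicz score = 176 → A.

A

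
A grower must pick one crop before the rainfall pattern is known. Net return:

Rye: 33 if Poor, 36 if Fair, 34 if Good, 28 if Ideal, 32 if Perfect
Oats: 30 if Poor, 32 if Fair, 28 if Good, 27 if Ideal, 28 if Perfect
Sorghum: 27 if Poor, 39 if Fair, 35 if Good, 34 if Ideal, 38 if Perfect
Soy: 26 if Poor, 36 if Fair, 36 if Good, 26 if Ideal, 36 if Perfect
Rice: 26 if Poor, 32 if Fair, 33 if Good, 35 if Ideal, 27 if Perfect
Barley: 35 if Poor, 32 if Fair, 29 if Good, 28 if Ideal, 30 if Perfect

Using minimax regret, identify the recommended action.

Rye

Column bests: Poor=35, Fair=39, Good=36, Ideal=35, Perfect=38.
Rye regrets: 2, 3, 2, 7, 6 → max 7
Oats regrets: 5, 7, 8, 8, 10 → max 10
Sorghum regrets: 8, 0, 1, 1, 0 → max 8
Soy regrets: 9, 3, 0, 9, 2 → max 9
Rice regrets: 9, 7, 3, 0, 11 → max 11
Barley regrets: 0, 7, 7, 7, 8 → max 8
Smallest max regret = 7 → Rye.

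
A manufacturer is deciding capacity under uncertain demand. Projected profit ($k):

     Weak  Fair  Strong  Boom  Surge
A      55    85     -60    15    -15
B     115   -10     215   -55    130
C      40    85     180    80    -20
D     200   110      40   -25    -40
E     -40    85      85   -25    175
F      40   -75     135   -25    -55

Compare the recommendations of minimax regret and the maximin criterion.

Column bests: Weak=200, Fair=110, Strong=215, Boom=80, Surge=175.
A regrets: 145, 25, 275, 65, 190 → max 275
B regrets: 85, 120, 0, 135, 45 → max 135
C regrets: 160, 25, 35, 0, 195 → max 195
D regrets: 0, 0, 175, 105, 215 → max 215
E regrets: 240, 25, 130, 105, 0 → max 240
F regrets: 160, 185, 80, 105, 230 → max 230
Smallest max regret = 135 → B.
Row minima: A=-60, B=-55, C=-20, D=-40, E=-40, F=-75
Best worst-case = -20 → C.

minimax regret → B; maximin → C (disagree)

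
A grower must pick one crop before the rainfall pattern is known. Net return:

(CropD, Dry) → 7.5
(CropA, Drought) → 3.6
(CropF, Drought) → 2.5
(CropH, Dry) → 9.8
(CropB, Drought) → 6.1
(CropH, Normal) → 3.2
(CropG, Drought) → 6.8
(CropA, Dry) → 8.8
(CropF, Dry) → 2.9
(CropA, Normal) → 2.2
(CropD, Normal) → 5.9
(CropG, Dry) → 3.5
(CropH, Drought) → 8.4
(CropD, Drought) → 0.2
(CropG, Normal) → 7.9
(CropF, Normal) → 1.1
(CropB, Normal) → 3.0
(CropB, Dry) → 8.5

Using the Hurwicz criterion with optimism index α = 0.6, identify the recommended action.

CropF: 0.6·2.9 + 0.4·1.1 = 2.18
CropA: 0.6·8.8 + 0.4·2.2 = 6.16
CropD: 0.6·7.5 + 0.4·0.2 = 4.58
CropG: 0.6·7.9 + 0.4·3.5 = 6.14
CropB: 0.6·8.5 + 0.4·3.0 = 6.3
CropH: 0.6·9.8 + 0.4·3.2 = 7.16
Highest Hurwicz score = 7.16 → CropH.

CropH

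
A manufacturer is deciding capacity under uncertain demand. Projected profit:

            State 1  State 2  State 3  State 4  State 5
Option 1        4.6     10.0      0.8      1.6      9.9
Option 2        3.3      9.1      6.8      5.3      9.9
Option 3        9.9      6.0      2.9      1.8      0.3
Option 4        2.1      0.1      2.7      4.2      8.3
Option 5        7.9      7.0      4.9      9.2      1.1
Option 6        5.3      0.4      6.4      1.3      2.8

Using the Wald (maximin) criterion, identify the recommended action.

Option 2

Row minima: Option 1=0.8, Option 2=3.3, Option 3=0.3, Option 4=0.1, Option 5=1.1, Option 6=0.4
Best worst-case = 3.3 → Option 2.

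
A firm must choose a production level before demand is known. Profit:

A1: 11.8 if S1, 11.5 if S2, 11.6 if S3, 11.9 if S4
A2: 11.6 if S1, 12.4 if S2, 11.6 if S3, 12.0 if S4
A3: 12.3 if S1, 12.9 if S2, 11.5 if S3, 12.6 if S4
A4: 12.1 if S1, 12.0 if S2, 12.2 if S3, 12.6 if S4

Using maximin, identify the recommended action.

A4

Row minima: A1=11.5, A2=11.6, A3=11.5, A4=12.0
Best worst-case = 12.0 → A4.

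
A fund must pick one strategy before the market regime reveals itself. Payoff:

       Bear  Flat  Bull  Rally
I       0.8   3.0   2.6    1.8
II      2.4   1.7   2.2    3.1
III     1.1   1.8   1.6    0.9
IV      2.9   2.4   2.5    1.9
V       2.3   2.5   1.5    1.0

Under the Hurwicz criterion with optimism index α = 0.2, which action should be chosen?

IV

I: 0.2·3.0 + 0.8·0.8 = 1.24
II: 0.2·3.1 + 0.8·1.7 = 1.98
III: 0.2·1.8 + 0.8·0.9 = 1.08
IV: 0.2·2.9 + 0.8·1.9 = 2.1
V: 0.2·2.5 + 0.8·1.0 = 1.3
Highest Hurwicz score = 2.1 → IV.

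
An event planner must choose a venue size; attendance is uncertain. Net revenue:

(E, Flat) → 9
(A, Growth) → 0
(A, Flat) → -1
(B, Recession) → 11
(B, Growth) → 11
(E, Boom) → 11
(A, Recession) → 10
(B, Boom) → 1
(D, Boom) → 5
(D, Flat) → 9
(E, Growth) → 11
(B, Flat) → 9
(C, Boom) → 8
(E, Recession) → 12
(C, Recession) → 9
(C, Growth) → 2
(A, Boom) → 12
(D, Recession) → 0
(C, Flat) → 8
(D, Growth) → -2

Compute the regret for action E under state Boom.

Best payoff under Boom is 12.
Regret = 12 − 11 = 1.

1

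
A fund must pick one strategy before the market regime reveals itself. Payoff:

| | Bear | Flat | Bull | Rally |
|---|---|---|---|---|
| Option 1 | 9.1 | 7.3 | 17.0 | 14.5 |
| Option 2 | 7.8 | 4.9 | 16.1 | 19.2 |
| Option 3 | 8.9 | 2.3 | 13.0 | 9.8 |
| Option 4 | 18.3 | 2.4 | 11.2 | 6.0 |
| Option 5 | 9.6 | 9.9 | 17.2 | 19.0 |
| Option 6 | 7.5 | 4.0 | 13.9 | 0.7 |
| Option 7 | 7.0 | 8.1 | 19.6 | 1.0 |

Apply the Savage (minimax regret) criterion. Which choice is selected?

Column bests: Bear=18.3, Flat=9.9, Bull=19.6, Rally=19.2.
Option 1 regrets: 9.2, 2.6, 2.6, 4.7 → max 9.2
Option 2 regrets: 10.5, 5.0, 3.5, 0.0 → max 10.5
Option 3 regrets: 9.4, 7.6, 6.6, 9.4 → max 9.4
Option 4 regrets: 0.0, 7.5, 8.4, 13.2 → max 13.2
Option 5 regrets: 8.7, 0.0, 2.4, 0.2 → max 8.7
Option 6 regrets: 10.8, 5.9, 5.7, 18.5 → max 18.5
Option 7 regrets: 11.3, 1.8, 0.0, 18.2 → max 18.2
Smallest max regret = 8.7 → Option 5.

Option 5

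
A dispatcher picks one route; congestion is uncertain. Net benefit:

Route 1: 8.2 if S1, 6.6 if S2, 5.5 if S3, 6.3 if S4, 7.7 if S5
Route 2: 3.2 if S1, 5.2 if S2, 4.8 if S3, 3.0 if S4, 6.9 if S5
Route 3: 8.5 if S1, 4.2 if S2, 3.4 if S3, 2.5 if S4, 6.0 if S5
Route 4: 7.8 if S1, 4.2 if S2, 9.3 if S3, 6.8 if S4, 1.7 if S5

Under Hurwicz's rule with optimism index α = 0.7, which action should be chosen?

Route 1

Route 1: 0.7·8.2 + 0.3·5.5 = 7.39
Route 2: 0.7·6.9 + 0.3·3.0 = 5.73
Route 3: 0.7·8.5 + 0.3·2.5 = 6.7
Route 4: 0.7·9.3 + 0.3·1.7 = 7.02
Highest Hurwicz score = 7.39 → Route 1.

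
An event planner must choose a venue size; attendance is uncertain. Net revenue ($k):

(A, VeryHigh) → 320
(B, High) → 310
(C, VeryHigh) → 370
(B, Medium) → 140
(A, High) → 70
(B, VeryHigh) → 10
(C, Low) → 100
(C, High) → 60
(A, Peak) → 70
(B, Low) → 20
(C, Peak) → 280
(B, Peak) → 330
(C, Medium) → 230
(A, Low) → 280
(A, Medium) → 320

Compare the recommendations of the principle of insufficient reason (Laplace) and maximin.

laplace → A; maximin → A (agree)

Row averages: A=212, B=162, C=208
Highest average = 212 → A.
Row minima: A=70, B=10, C=60
Best worst-case = 70 → A.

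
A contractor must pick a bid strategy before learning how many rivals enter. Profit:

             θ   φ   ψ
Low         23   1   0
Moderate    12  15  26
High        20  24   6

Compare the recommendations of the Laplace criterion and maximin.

laplace → Moderate; maximin → Moderate (agree)

Row averages: Low=8, Moderate=53/3, High=50/3
Highest average = 53/3 → Moderate.
Row minima: Low=0, Moderate=12, High=6
Best worst-case = 12 → Moderate.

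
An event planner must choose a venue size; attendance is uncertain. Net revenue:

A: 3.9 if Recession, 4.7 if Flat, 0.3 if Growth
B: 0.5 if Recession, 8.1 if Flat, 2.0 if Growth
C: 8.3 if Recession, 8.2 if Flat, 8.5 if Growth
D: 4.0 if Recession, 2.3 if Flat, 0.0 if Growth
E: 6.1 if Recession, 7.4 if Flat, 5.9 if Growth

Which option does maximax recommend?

Row maxima: A=4.7, B=8.1, C=8.5, D=4.0, E=7.4
Best best-case = 8.5 → C.

C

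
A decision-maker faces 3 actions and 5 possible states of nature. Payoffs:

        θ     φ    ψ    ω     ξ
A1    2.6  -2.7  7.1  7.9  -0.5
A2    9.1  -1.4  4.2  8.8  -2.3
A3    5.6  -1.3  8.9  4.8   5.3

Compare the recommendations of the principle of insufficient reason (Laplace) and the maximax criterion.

Row averages: A1=2.88, A2=3.68, A3=4.66
Highest average = 4.66 → A3.
Row maxima: A1=7.9, A2=9.1, A3=8.9
Best best-case = 9.1 → A2.

laplace → A3; maximax → A2 (disagree)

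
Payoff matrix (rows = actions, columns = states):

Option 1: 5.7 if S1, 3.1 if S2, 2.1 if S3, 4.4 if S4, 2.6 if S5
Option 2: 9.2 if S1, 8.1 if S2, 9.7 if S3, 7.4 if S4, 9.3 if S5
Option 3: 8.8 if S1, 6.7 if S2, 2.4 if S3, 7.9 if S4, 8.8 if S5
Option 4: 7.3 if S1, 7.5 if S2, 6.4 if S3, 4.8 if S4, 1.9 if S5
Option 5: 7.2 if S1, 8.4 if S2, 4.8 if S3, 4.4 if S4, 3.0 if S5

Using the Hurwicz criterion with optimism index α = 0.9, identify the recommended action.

Option 2

Option 1: 0.9·5.7 + 0.1·2.1 = 5.34
Option 2: 0.9·9.7 + 0.1·7.4 = 9.47
Option 3: 0.9·8.8 + 0.1·2.4 = 8.16
Option 4: 0.9·7.5 + 0.1·1.9 = 6.94
Option 5: 0.9·8.4 + 0.1·3.0 = 7.86
Highest Hurwicz score = 9.47 → Option 2.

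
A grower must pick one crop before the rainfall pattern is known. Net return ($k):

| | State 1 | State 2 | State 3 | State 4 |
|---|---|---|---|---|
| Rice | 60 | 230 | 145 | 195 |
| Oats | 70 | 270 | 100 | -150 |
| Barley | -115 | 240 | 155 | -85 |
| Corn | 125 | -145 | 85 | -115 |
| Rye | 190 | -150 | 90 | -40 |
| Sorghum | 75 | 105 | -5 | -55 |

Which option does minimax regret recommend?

Rice

Column bests: State 1=190, State 2=270, State 3=155, State 4=195.
Rice regrets: 130, 40, 10, 0 → max 130
Oats regrets: 120, 0, 55, 345 → max 345
Barley regrets: 305, 30, 0, 280 → max 305
Corn regrets: 65, 415, 70, 310 → max 415
Rye regrets: 0, 420, 65, 235 → max 420
Sorghum regrets: 115, 165, 160, 250 → max 250
Smallest max regret = 130 → Rice.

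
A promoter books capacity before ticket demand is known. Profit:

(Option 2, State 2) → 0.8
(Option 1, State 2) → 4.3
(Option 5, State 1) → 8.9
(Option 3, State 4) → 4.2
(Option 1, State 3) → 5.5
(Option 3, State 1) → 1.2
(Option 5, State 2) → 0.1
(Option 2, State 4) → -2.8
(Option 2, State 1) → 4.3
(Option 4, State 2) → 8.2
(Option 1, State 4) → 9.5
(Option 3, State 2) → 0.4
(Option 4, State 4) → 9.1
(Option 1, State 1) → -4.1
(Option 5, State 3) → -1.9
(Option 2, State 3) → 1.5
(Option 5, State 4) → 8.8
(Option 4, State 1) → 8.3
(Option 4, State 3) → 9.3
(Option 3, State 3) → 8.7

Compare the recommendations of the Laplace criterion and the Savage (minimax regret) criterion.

laplace → Option 4; minimax regret → Option 4 (agree)

Row averages: Option 1=3.8, Option 2=0.95, Option 3=3.625, Option 4=8.725, Option 5=3.975
Highest average = 8.725 → Option 4.
Column bests: State 1=8.9, State 2=8.2, State 3=9.3, State 4=9.5.
Option 1 regrets: 13.0, 3.9, 3.8, 0.0 → max 13.0
Option 2 regrets: 4.6, 7.4, 7.8, 12.3 → max 12.3
Option 3 regrets: 7.7, 7.8, 0.6, 5.3 → max 7.8
Option 4 regrets: 0.6, 0.0, 0.0, 0.4 → max 0.6
Option 5 regrets: 0.0, 8.1, 11.2, 0.7 → max 11.2
Smallest max regret = 0.6 → Option 4.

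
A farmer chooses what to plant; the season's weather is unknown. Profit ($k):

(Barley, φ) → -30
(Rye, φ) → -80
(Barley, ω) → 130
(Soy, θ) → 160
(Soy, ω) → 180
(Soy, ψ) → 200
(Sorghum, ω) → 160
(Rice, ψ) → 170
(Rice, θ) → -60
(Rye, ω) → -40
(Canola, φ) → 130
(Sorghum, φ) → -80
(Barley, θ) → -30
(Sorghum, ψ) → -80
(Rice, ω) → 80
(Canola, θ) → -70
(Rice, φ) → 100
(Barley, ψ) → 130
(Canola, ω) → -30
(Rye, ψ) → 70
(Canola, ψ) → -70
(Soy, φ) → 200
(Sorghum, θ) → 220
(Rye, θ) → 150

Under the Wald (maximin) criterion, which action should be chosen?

Soy

Row minima: Sorghum=-80, Barley=-30, Soy=160, Rye=-80, Rice=-60, Canola=-70
Best worst-case = 160 → Soy.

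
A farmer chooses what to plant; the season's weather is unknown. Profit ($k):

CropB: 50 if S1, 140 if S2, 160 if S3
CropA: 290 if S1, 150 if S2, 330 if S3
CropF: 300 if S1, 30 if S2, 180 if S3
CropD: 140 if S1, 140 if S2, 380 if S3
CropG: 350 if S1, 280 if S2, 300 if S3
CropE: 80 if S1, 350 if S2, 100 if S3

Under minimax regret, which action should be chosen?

CropG

Column bests: S1=350, S2=350, S3=380.
CropB regrets: 300, 210, 220 → max 300
CropA regrets: 60, 200, 50 → max 200
CropF regrets: 50, 320, 200 → max 320
CropD regrets: 210, 210, 0 → max 210
CropG regrets: 0, 70, 80 → max 80
CropE regrets: 270, 0, 280 → max 280
Smallest max regret = 80 → CropG.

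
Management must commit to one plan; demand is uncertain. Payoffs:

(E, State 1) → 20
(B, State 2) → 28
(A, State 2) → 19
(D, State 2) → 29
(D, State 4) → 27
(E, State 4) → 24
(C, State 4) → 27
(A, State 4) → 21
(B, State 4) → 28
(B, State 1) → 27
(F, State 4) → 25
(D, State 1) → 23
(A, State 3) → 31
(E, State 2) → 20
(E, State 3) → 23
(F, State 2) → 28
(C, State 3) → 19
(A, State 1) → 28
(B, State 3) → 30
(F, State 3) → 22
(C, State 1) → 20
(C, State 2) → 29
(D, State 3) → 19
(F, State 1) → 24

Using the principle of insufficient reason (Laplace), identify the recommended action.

B

Row averages: A=24.75, B=28.25, C=23.75, D=24.5, E=21.75, F=24.75
Highest average = 28.25 → B.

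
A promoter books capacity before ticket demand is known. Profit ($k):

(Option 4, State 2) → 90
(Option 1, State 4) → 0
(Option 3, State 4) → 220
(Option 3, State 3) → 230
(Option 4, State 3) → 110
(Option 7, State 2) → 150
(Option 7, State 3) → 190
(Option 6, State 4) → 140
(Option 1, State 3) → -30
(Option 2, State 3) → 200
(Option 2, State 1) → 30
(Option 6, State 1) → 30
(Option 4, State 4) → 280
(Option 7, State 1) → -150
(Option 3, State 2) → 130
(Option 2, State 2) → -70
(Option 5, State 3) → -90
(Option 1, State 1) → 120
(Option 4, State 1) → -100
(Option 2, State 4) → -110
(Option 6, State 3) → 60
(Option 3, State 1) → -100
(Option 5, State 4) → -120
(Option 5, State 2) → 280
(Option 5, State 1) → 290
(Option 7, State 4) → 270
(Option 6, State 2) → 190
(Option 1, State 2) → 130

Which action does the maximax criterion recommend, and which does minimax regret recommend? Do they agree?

maximax → Option 5; minimax regret → Option 6 (disagree)

Row maxima: Option 1=130, Option 2=200, Option 3=230, Option 4=280, Option 5=290, Option 6=190, Option 7=270
Best best-case = 290 → Option 5.
Column bests: State 1=290, State 2=280, State 3=230, State 4=280.
Option 1 regrets: 170, 150, 260, 280 → max 280
Option 2 regrets: 260, 350, 30, 390 → max 390
Option 3 regrets: 390, 150, 0, 60 → max 390
Option 4 regrets: 390, 190, 120, 0 → max 390
Option 5 regrets: 0, 0, 320, 400 → max 400
Option 6 regrets: 260, 90, 170, 140 → max 260
Option 7 regrets: 440, 130, 40, 10 → max 440
Smallest max regret = 260 → Option 6.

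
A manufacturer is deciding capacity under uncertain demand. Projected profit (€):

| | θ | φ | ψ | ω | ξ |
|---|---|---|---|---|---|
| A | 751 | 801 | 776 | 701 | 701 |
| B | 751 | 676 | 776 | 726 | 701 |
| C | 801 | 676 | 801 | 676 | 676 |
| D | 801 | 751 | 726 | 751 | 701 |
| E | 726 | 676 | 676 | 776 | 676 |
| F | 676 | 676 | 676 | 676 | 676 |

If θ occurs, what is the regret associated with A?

Best payoff under θ is 801.
Regret = 801 − 751 = 50.

50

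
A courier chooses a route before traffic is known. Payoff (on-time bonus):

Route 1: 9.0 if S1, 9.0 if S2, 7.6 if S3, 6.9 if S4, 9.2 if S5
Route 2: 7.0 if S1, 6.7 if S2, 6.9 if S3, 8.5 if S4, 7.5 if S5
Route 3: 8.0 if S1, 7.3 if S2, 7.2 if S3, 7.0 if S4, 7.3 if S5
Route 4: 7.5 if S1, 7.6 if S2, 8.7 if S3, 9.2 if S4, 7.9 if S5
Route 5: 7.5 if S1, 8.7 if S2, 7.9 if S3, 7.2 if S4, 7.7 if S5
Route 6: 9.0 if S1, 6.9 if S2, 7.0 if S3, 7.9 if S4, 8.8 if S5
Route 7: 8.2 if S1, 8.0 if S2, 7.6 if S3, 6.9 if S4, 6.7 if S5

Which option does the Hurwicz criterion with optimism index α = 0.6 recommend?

Route 4

Route 1: 0.6·9.2 + 0.4·6.9 = 8.28
Route 2: 0.6·8.5 + 0.4·6.7 = 7.78
Route 3: 0.6·8.0 + 0.4·7.0 = 7.6
Route 4: 0.6·9.2 + 0.4·7.5 = 8.52
Route 5: 0.6·8.7 + 0.4·7.2 = 8.1
Route 6: 0.6·9.0 + 0.4·6.9 = 8.16
Route 7: 0.6·8.2 + 0.4·6.7 = 7.6
Highest Hurwicz score = 8.52 → Route 4.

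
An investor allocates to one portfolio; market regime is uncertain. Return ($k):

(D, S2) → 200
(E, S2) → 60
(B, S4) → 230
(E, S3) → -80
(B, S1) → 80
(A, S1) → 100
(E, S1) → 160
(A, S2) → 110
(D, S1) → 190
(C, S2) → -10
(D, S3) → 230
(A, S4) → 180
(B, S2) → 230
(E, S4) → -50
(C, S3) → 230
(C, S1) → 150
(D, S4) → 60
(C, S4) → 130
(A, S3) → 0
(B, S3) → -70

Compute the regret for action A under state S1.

90

Best payoff under S1 is 190.
Regret = 190 − 100 = 90.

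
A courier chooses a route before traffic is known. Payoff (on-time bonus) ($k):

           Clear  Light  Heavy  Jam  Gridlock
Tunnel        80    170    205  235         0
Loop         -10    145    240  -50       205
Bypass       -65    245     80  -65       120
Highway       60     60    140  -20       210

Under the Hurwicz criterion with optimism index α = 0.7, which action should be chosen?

Tunnel: 0.7·235 + 0.3·0 = 164.5
Loop: 0.7·240 + 0.3·(-50) = 153
Bypass: 0.7·245 + 0.3·(-65) = 152
Highway: 0.7·210 + 0.3·(-20) = 141
Highest Hurwicz score = 164.5 → Tunnel.

Tunnel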